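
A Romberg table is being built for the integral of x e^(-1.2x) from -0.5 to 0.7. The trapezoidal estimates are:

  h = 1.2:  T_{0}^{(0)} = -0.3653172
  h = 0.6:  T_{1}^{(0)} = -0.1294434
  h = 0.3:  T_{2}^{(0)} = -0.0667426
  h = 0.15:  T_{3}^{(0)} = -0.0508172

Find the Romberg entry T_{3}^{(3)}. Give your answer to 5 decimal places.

Richardson extrapolation on the trapezoidal column (denominator 4−1=3):
T_{1}^{(1)} = -0.1294434 + (-0.1294434 − (-0.3653172))/3 = -0.0508188
T_{2}^{(1)} = (4·(-0.0667426) − (-0.1294434)) / 3 = -0.0458423
T_{3}^{(1)} = (4·(-0.0508172) − (-0.0667426)) / 3 = -0.0455087
T_{2}^{(2)} = -0.0458423 + (-0.0458423 − (-0.0508188))/15 = -0.0455105
T_{3}^{(2)} = -0.0455087 + (-0.0455087 − (-0.0458423))/15 = -0.0454865
T_{3}^{(3)} = -0.0454865 + (-0.0454865 − (-0.0455105))/63 = -0.0454861

-0.04549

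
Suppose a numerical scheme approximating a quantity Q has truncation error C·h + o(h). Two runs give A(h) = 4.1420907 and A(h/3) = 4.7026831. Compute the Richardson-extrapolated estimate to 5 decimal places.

4.98298

The leading error scales as h; refining by a factor of 3 reduces it by 3^1 = 3.
Extrapolated value = (3·A(h/3) − A(h)) / (3 − 1)
= (3·4.7026831 − 4.1420907) / 2
= 9.9659586 / 2 = 4.9829793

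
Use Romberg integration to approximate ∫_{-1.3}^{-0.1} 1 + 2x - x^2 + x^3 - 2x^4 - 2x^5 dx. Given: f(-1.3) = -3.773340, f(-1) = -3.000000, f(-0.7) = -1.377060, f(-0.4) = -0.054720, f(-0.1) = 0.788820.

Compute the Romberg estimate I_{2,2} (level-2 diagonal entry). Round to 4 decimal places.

-1.8022

I_{0,0} (trapezoid, 1 panel, h=1.2000): -1.790712
I_{1,0} (trapezoid, 2 panels, h=0.6000): -1.721592
I_{2,0} (trapezoid, 4 panels, h=0.3000): -1.777212
I_{1,1} = -1.721592 + (-1.721592 − (-1.790712))/3 = -1.698552
I_{2,1} = -1.777212 + (-1.777212 − (-1.721592))/3 = -1.795752
I_{2,2} = -1.795752 + (-1.795752 − (-1.698552))/15 = -1.802232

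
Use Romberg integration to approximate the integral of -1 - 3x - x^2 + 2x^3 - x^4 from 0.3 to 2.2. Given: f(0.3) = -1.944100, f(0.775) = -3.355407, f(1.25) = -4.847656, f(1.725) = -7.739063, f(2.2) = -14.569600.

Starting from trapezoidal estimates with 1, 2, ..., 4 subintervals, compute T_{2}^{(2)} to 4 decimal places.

-11.1634

T_{0}^{(0)} (trapezoid, 1 panel, h=1.9000): -15.688015
T_{1}^{(0)} (trapezoid, 2 panels, h=0.9500): -12.449281
T_{2}^{(0)} (trapezoid, 4 panels, h=0.4750): -11.494514
T_{1}^{(1)} = -12.449281 + (-12.449281 − (-15.688015))/3 = -11.369703
T_{2}^{(1)} = -11.494514 + (-11.494514 − (-12.449281))/3 = -11.176258
T_{2}^{(2)} = -11.176258 + (-11.176258 − (-11.369703))/15 = -11.163362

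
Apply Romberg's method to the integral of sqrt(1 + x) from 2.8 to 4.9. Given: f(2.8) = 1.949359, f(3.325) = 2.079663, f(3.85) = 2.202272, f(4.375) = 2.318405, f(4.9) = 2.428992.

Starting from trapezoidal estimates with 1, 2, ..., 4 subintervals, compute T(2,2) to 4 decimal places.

T(0,0) (trapezoid, 1 panel, h=2.1000): 4.597269
T(1,0) (trapezoid, 2 panels, h=1.0500): 4.611020
T(2,0) (trapezoid, 4 panels, h=0.5250): 4.614496
T(1,1) = 4.611020 + (4.611020 − 4.597269)/3 = 4.615604
T(2,1) = 4.614496 + (4.614496 − 4.611020)/3 = 4.615655
T(2,2) = 4.615655 + (4.615655 − 4.615604)/15 = 4.615658

4.6157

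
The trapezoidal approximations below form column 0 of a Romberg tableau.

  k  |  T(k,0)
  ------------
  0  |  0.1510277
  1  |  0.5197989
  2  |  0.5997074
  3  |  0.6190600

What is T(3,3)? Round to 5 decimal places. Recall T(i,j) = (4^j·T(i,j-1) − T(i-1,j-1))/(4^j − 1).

0.62546

Richardson extrapolation on the trapezoidal column (denominator 4−1=3):
T(1,1) = (4·0.5197989 − 0.1510277) / 3 = 0.6427226
T(2,1) = (4·0.5997074 − 0.5197989) / 3 = 0.6263436
T(3,1) = 0.6190600 + (0.6190600 − 0.5997074)/3 = 0.6255109
T(2,2) = 0.6263436 + (0.6263436 − 0.6427226)/15 = 0.6252517
T(3,2) = 0.6255109 + (0.6255109 − 0.6263436)/15 = 0.6254554
T(3,3) = 0.6254554 + (0.6254554 − 0.6252517)/63 = 0.6254586
(Column j=1 coincides with Simpson's rule on the same nodes.)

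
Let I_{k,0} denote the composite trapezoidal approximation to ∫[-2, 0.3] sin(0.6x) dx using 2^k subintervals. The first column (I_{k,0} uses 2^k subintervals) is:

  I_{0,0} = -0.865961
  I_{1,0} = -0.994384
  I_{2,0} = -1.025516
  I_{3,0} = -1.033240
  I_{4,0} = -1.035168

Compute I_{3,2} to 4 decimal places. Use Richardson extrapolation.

Richardson extrapolation on the trapezoidal column (denominator 4−1=3):
I_{2,1} = -1.025516 + (-1.025516 − (-0.994384))/3 = -1.035893
I_{3,1} = -1.033240 + (-1.033240 − (-1.025516))/3 = -1.035815
I_{3,2} = -1.035815 + (-1.035815 − (-1.035893))/15 = -1.035810
(Column j=1 coincides with Simpson's rule on the same nodes.)

-1.0358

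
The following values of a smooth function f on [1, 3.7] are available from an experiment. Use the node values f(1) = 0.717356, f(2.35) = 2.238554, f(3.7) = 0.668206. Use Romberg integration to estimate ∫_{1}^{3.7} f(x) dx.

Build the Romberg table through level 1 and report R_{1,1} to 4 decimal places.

4.6529

R_{0,0} (trapezoid, 1 panel, h=2.7000): 1.870509
R_{1,0} (trapezoid, 2 panels, h=1.3500): 3.957302
R_{1,1} = 3.957302 + (3.957302 − 1.870509)/3 = 4.652900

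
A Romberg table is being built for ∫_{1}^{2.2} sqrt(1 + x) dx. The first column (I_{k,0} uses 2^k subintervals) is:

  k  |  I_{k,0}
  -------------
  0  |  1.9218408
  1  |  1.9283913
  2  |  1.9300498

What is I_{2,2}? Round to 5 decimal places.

Richardson extrapolation on the trapezoidal column (denominator 4−1=3):
I_{1,1} = (4·1.9283913 − 1.9218408) / 3 = 1.9305748
I_{2,1} = (4·1.9300498 − 1.9283913) / 3 = 1.9306026
I_{2,2} = (16·1.9306026 − 1.9305748) / 15 = 1.9306045

1.93060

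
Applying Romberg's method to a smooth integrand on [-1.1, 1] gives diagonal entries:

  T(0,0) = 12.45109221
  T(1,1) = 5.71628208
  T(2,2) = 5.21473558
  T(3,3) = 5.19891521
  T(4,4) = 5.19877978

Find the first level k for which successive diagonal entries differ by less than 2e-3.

|T(1,1) − T(0,0)| = 6.73481013 ≥ 2e-3
|T(2,2) − T(1,1)| = 0.50154650 ≥ 2e-3
|T(3,3) − T(2,2)| = 0.01582037 ≥ 2e-3
|T(4,4) − T(3,3)| = 0.00013543 < 2e-3

k = 4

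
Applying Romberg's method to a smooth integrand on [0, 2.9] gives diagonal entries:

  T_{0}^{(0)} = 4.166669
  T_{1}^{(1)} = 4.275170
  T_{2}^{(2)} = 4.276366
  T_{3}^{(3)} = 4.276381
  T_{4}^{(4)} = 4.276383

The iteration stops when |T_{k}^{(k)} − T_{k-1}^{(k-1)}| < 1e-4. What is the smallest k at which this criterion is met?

|T_{1}^{(1)} − T_{0}^{(0)}| = 0.108501 ≥ 1e-4
|T_{2}^{(2)} − T_{1}^{(1)}| = 0.001196 ≥ 1e-4
|T_{3}^{(3)} − T_{2}^{(2)}| = 0.000015 < 1e-4

k = 3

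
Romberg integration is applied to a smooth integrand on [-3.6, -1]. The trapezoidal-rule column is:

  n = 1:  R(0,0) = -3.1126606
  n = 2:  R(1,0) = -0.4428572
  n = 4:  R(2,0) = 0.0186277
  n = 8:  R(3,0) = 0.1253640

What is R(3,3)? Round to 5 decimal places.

0.16027

Richardson extrapolation on the trapezoidal column (denominator 4−1=3):
R(1,1) = (4·(-0.4428572) − (-3.1126606)) / 3 = 0.4470773
R(2,1) = 0.0186277 + (0.0186277 − (-0.4428572))/3 = 0.1724560
R(3,1) = 0.1253640 + (0.1253640 − 0.0186277)/3 = 0.1609428
R(2,2) = (16·0.1724560 − 0.4470773) / 15 = 0.1541479
R(3,2) = (16·0.1609428 − 0.1724560) / 15 = 0.1601753
R(3,3) = (64·0.1601753 − 0.1541479) / 63 = 0.1602710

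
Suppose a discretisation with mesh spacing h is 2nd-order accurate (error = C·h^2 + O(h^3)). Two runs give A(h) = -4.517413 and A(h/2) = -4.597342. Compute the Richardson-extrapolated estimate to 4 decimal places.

-4.6240

The leading error scales as h^2; refining by a factor of 2 reduces it by 2^2 = 4.
Extrapolated value = (4·A(h/2) − A(h)) / (4 − 1)
= (4·(-4.597342) − (-4.517413)) / 3
= -13.871955 / 3 = -4.623985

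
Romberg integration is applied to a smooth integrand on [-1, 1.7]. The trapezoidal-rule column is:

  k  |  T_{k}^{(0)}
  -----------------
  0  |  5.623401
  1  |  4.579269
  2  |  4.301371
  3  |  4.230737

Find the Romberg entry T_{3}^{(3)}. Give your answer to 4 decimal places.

T_{1}^{(1)} = (4·4.579269 − 5.623401) / 3 = 4.231225
T_{2}^{(1)} = 4.301371 + (4.301371 − 4.579269)/3 = 4.208738
T_{3}^{(1)} = (4·4.230737 − 4.301371) / 3 = 4.207192
T_{2}^{(2)} = (16·4.208738 − 4.231225) / 15 = 4.207239
T_{3}^{(2)} = 4.207192 + (4.207192 − 4.208738)/15 = 4.207089
T_{3}^{(3)} = (64·4.207089 − 4.207239) / 63 = 4.207087

4.2071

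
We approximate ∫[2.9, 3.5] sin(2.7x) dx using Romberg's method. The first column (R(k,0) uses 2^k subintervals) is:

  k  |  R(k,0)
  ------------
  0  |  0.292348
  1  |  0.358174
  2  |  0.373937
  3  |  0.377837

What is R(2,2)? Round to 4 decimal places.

Richardson extrapolation on the trapezoidal column (denominator 4−1=3):
R(1,1) = (4·0.358174 − 0.292348) / 3 = 0.380116
R(2,1) = 0.373937 + (0.373937 − 0.358174)/3 = 0.379191
R(2,2) = 0.379191 + (0.379191 − 0.380116)/15 = 0.379129
(Column j=1 coincides with Simpson's rule on the same nodes.)

0.3791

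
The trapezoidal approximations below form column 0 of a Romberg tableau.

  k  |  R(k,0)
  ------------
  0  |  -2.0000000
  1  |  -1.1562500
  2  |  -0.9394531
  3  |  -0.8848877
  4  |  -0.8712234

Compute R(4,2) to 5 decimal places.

-0.86667

R(3,1) = (4·(-0.8848877) − (-0.9394531)) / 3 = -0.8666992
R(4,1) = -0.8712234 + (-0.8712234 − (-0.8848877))/3 = -0.8666686
R(4,2) = -0.8666686 + (-0.8666686 − (-0.8666992))/15 = -0.8666666
(Column j=1 coincides with Simpson's rule on the same nodes.)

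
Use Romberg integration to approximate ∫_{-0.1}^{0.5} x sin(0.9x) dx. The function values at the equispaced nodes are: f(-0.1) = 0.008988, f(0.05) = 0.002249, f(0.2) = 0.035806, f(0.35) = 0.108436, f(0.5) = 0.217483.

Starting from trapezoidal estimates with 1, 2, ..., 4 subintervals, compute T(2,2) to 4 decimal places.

0.0370

T(0,0) (trapezoid, 1 panel, h=0.6000): 0.067941
T(1,0) (trapezoid, 2 panels, h=0.3000): 0.044712
T(2,0) (trapezoid, 4 panels, h=0.1500): 0.038959
T(1,1) = 0.044712 + (0.044712 − 0.067941)/3 = 0.036969
T(2,1) = 0.038959 + (0.038959 − 0.044712)/3 = 0.037041
T(2,2) = 0.037041 + (0.037041 − 0.036969)/15 = 0.037046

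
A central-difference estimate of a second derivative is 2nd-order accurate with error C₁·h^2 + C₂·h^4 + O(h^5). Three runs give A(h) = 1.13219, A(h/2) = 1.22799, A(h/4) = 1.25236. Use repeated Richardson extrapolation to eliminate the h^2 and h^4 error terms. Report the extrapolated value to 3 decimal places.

1.261

First eliminate the h^2 term (factor 2^2 = 4):
  B₁ = (4·1.22799 − 1.13219)/3 = 1.25992
  B₂ = (4·1.25236 − 1.22799)/3 = 1.26048
Then eliminate the h^4 term (factor 2^4 = 16):
  (16·1.26048 − 1.25992)/15 = 1.26052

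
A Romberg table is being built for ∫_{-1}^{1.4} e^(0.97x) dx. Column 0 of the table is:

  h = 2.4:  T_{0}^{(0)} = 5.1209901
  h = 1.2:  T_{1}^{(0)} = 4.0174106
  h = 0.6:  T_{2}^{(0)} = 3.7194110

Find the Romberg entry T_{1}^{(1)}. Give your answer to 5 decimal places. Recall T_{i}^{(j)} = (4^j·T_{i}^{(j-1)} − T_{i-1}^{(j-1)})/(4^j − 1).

T_{1}^{(1)} = 4.0174106 + (4.0174106 − 5.1209901)/3 = 3.6495508
(Column j=1 coincides with Simpson's rule on the same nodes.)

3.64955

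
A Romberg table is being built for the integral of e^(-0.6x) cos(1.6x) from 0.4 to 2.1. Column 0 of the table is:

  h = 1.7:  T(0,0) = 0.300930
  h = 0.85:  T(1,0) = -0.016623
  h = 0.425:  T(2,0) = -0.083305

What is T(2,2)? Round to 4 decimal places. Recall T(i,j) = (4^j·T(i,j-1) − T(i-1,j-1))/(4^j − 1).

-0.1044

Richardson extrapolation on the trapezoidal column (denominator 4−1=3):
T(1,1) = -0.016623 + (-0.016623 − 0.300930)/3 = -0.122474
T(2,1) = (4·(-0.083305) − (-0.016623)) / 3 = -0.105532
T(2,2) = (16·(-0.105532) − (-0.122474)) / 15 = -0.104403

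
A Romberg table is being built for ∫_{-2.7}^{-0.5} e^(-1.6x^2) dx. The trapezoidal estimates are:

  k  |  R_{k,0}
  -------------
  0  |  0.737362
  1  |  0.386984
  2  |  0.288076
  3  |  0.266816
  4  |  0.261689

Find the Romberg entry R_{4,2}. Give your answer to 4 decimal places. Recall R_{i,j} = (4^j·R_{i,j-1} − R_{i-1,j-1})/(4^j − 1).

0.2600

Richardson extrapolation on the trapezoidal column (denominator 4−1=3):
R_{3,1} = 0.266816 + (0.266816 − 0.288076)/3 = 0.259729
R_{4,1} = 0.261689 + (0.261689 − 0.266816)/3 = 0.259980
R_{4,2} = 0.259980 + (0.259980 − 0.259729)/15 = 0.259997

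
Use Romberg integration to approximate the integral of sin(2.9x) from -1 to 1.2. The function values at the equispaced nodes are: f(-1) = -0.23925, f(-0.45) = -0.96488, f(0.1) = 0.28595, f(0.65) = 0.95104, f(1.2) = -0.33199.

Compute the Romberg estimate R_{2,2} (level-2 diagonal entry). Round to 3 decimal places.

-0.025

R_{0,0} (trapezoid, 1 panel, h=2.2000): -0.62836
R_{1,0} (trapezoid, 2 panels, h=1.1000): 0.00036
R_{2,0} (trapezoid, 4 panels, h=0.5500): -0.00743
R_{1,1} = 0.00036 + (0.00036 − (-0.62836))/3 = 0.20993
R_{2,1} = -0.00743 + (-0.00743 − 0.00036)/3 = -0.01003
R_{2,2} = -0.01003 + (-0.01003 − 0.20993)/15 = -0.02469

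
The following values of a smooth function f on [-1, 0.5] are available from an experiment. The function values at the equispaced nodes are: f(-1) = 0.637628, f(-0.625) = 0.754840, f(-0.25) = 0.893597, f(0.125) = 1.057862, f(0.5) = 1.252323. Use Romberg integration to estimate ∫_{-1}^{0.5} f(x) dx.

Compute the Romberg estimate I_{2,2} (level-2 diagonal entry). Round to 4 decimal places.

1.3660

I_{0,0} (trapezoid, 1 panel, h=1.5000): 1.417463
I_{1,0} (trapezoid, 2 panels, h=0.7500): 1.378929
I_{2,0} (trapezoid, 4 panels, h=0.3750): 1.369228
I_{1,1} = 1.378929 + (1.378929 − 1.417463)/3 = 1.366084
I_{2,1} = 1.369228 + (1.369228 − 1.378929)/3 = 1.365994
I_{2,2} = 1.365994 + (1.365994 − 1.366084)/15 = 1.365988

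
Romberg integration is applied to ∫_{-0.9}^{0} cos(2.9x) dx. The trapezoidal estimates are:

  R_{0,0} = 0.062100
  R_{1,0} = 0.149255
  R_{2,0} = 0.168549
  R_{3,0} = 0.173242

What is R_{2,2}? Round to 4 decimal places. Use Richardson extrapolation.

0.1748

Richardson extrapolation on the trapezoidal column (denominator 4−1=3):
R_{1,1} = 0.149255 + (0.149255 − 0.062100)/3 = 0.178307
R_{2,1} = 0.168549 + (0.168549 − 0.149255)/3 = 0.174980
R_{2,2} = 0.174980 + (0.174980 − 0.178307)/15 = 0.174758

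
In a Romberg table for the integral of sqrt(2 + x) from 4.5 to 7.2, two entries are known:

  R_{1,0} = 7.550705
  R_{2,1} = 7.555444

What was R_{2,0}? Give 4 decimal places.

From R_{2,1} = (4·R_{2,0} − R_{1,0})/3, solve for R_{2,0}:
4·R_{2,0} = 3·7.555444 + 7.550705 = 30.217037
R_{2,0} = 7.554259

7.5543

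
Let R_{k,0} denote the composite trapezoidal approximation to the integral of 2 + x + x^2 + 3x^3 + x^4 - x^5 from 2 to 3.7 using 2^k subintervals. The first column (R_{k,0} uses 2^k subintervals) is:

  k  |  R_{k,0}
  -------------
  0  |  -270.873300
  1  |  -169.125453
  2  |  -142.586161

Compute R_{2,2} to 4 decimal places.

-133.6417

R_{1,1} = -169.125453 + (-169.125453 − (-270.873300))/3 = -135.209504
R_{2,1} = (4·(-142.586161) − (-169.125453)) / 3 = -133.739730
R_{2,2} = (16·(-133.739730) − (-135.209504)) / 15 = -133.641745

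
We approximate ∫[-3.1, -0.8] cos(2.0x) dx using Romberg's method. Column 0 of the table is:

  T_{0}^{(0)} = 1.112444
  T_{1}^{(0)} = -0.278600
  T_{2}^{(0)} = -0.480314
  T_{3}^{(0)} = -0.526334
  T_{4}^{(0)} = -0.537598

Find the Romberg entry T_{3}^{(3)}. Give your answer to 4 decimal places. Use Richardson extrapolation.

T_{1}^{(1)} = (4·(-0.278600) − 1.112444) / 3 = -0.742281
T_{2}^{(1)} = (4·(-0.480314) − (-0.278600)) / 3 = -0.547552
T_{3}^{(1)} = -0.526334 + (-0.526334 − (-0.480314))/3 = -0.541674
T_{2}^{(2)} = (16·(-0.547552) − (-0.742281)) / 15 = -0.534570
T_{3}^{(2)} = -0.541674 + (-0.541674 − (-0.547552))/15 = -0.541282
T_{3}^{(3)} = (64·(-0.541282) − (-0.534570)) / 63 = -0.541389

-0.5414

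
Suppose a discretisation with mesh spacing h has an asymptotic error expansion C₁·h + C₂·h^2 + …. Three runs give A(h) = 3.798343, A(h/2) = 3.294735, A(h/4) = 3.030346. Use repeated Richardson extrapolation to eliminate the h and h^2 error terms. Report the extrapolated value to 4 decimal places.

First eliminate the h term (factor 2^1 = 2):
  B₁ = (2·3.294735 − 3.798343)/1 = 2.791127
  B₂ = (2·3.030346 − 3.294735)/1 = 2.765957
Then eliminate the h^2 term (factor 2^2 = 4):
  (4·2.765957 − 2.791127)/3 = 2.757567

2.7576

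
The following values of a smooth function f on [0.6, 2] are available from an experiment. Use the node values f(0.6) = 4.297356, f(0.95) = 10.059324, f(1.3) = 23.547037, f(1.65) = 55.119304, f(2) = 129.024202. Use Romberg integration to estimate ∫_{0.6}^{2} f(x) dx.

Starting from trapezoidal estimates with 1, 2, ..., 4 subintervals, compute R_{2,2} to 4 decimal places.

51.3572

R_{0,0} (trapezoid, 1 panel, h=1.4000): 93.325091
R_{1,0} (trapezoid, 2 panels, h=0.7000): 63.145471
R_{2,0} (trapezoid, 4 panels, h=0.3500): 54.385255
R_{1,1} = 63.145471 + (63.145471 − 93.325091)/3 = 53.085598
R_{2,1} = 54.385255 + (54.385255 − 63.145471)/3 = 51.465183
R_{2,2} = 51.465183 + (51.465183 − 53.085598)/15 = 51.357155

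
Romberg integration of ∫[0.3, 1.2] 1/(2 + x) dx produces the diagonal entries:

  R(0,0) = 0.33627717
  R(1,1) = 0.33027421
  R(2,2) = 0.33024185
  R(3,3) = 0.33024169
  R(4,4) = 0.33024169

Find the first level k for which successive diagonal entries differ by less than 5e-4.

k = 2

|R(1,1) − R(0,0)| = 0.00600296 ≥ 5e-4
|R(2,2) − R(1,1)| = 0.00003236 < 5e-4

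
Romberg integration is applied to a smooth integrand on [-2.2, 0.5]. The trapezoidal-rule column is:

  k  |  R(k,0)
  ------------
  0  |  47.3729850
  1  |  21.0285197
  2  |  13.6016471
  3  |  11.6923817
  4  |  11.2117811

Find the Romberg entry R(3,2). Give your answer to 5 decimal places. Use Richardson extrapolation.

Richardson extrapolation on the trapezoidal column (denominator 4−1=3):
R(2,1) = (4·13.6016471 − 21.0285197) / 3 = 11.1260229
R(3,1) = (4·11.6923817 − 13.6016471) / 3 = 11.0559599
R(3,2) = 11.0559599 + (11.0559599 − 11.1260229)/15 = 11.0512890

11.05129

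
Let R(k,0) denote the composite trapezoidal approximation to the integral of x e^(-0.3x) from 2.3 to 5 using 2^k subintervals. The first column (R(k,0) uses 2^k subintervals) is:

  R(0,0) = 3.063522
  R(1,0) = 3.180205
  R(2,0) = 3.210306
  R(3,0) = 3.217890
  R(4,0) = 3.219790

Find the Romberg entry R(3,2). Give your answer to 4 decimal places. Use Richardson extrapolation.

Richardson extrapolation on the trapezoidal column (denominator 4−1=3):
R(2,1) = 3.210306 + (3.210306 − 3.180205)/3 = 3.220340
R(3,1) = (4·3.217890 − 3.210306) / 3 = 3.220418
R(3,2) = 3.220418 + (3.220418 − 3.220340)/15 = 3.220423

3.2204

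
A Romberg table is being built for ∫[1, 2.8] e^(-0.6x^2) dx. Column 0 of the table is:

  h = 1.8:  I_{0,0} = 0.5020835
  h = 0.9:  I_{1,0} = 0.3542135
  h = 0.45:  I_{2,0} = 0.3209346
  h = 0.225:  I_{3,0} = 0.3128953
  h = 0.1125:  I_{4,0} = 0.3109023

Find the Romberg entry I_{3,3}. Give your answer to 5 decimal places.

0.31024

Richardson extrapolation on the trapezoidal column (denominator 4−1=3):
I_{1,1} = 0.3542135 + (0.3542135 − 0.5020835)/3 = 0.3049235
I_{2,1} = (4·0.3209346 − 0.3542135) / 3 = 0.3098416
I_{3,1} = 0.3128953 + (0.3128953 − 0.3209346)/3 = 0.3102155
I_{2,2} = (16·0.3098416 − 0.3049235) / 15 = 0.3101695
I_{3,2} = 0.3102155 + (0.3102155 − 0.3098416)/15 = 0.3102404
I_{3,3} = 0.3102404 + (0.3102404 − 0.3101695)/63 = 0.3102415
(Column j=1 coincides with Simpson's rule on the same nodes.)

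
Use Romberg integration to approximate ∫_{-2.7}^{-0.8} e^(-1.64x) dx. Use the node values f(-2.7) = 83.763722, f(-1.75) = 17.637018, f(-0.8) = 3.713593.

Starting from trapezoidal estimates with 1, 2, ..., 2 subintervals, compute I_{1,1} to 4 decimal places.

I_{0,0} (trapezoid, 1 panel, h=1.9000): 83.103449
I_{1,0} (trapezoid, 2 panels, h=0.9500): 58.306892
I_{1,1} = 58.306892 + (58.306892 − 83.103449)/3 = 50.041373

50.0414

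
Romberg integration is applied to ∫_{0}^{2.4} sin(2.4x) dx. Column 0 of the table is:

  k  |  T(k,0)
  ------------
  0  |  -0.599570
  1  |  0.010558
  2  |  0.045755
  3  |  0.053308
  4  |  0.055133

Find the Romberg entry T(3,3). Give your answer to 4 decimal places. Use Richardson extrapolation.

Richardson extrapolation on the trapezoidal column (denominator 4−1=3):
T(1,1) = 0.010558 + (0.010558 − (-0.599570))/3 = 0.213934
T(2,1) = (4·0.045755 − 0.010558) / 3 = 0.057487
T(3,1) = 0.053308 + (0.053308 − 0.045755)/3 = 0.055826
T(2,2) = 0.057487 + (0.057487 − 0.213934)/15 = 0.047057
T(3,2) = 0.055826 + (0.055826 − 0.057487)/15 = 0.055715
T(3,3) = (64·0.055715 − 0.047057) / 63 = 0.055852

0.0559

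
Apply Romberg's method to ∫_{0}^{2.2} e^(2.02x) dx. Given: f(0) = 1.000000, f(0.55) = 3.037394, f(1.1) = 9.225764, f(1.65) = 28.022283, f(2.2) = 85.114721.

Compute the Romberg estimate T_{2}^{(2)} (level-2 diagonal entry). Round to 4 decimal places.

T_{0}^{(0)} (trapezoid, 1 panel, h=2.2000): 94.726193
T_{1}^{(0)} (trapezoid, 2 panels, h=1.1000): 57.511437
T_{2}^{(0)} (trapezoid, 4 panels, h=0.5500): 45.838541
T_{1}^{(1)} = 57.511437 + (57.511437 − 94.726193)/3 = 45.106518
T_{2}^{(1)} = 45.838541 + (45.838541 − 57.511437)/3 = 41.947576
T_{2}^{(2)} = 41.947576 + (41.947576 − 45.106518)/15 = 41.736980

41.7370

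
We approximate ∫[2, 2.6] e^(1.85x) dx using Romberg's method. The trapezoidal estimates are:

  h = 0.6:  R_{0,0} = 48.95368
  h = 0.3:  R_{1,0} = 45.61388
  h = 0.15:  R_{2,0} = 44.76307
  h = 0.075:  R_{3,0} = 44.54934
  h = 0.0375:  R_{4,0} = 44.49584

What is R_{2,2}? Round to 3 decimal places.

44.478

Richardson extrapolation on the trapezoidal column (denominator 4−1=3):
R_{1,1} = (4·45.61388 − 48.95368) / 3 = 44.50061
R_{2,1} = 44.76307 + (44.76307 − 45.61388)/3 = 44.47947
R_{2,2} = (16·44.47947 − 44.50061) / 15 = 44.47806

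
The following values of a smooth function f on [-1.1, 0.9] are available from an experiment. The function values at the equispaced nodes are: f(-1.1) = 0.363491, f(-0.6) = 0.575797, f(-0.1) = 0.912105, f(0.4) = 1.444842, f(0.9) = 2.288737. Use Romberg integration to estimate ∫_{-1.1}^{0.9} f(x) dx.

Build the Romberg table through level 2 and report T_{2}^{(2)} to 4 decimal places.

2.0927

T_{0}^{(0)} (trapezoid, 1 panel, h=2.0000): 2.652228
T_{1}^{(0)} (trapezoid, 2 panels, h=1.0000): 2.238219
T_{2}^{(0)} (trapezoid, 4 panels, h=0.5000): 2.129429
T_{1}^{(1)} = 2.238219 + (2.238219 − 2.652228)/3 = 2.100216
T_{2}^{(1)} = 2.129429 + (2.129429 − 2.238219)/3 = 2.093166
T_{2}^{(2)} = 2.093166 + (2.093166 − 2.100216)/15 = 2.092696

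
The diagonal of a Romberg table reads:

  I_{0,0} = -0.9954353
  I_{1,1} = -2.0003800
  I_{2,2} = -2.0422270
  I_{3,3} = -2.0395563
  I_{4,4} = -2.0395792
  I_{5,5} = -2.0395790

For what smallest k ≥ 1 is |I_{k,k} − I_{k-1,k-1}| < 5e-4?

|I_{1,1} − I_{0,0}| = 1.0049447 ≥ 5e-4
|I_{2,2} − I_{1,1}| = 0.0418470 ≥ 5e-4
|I_{3,3} − I_{2,2}| = 0.0026707 ≥ 5e-4
|I_{4,4} − I_{3,3}| = 0.0000229 < 5e-4

k = 4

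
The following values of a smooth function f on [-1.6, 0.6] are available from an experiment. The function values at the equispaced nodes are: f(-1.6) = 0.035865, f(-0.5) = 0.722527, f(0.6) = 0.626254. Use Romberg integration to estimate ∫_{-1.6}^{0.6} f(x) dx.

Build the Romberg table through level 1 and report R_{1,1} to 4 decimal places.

R_{0,0} (trapezoid, 1 panel, h=2.2000): 0.728331
R_{1,0} (trapezoid, 2 panels, h=1.1000): 1.158945
R_{1,1} = 1.158945 + (1.158945 − 0.728331)/3 = 1.302483

1.3025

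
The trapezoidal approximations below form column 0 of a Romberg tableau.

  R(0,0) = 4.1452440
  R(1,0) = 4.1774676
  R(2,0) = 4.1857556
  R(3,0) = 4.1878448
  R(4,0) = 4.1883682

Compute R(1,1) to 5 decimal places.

4.18821

R(1,1) = (4·4.1774676 − 4.1452440) / 3 = 4.1882088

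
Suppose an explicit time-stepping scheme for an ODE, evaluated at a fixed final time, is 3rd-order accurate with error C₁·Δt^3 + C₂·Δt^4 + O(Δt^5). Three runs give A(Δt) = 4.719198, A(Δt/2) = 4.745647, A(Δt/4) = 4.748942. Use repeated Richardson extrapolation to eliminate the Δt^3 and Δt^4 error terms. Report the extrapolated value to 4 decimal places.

First eliminate the Δt^3 term (factor 2^3 = 8):
  B₁ = (8·4.745647 − 4.719198)/7 = 4.749425
  B₂ = (8·4.748942 − 4.745647)/7 = 4.749413
Then eliminate the Δt^4 term (factor 2^4 = 16):
  (16·4.749413 − 4.749425)/15 = 4.749412

4.7494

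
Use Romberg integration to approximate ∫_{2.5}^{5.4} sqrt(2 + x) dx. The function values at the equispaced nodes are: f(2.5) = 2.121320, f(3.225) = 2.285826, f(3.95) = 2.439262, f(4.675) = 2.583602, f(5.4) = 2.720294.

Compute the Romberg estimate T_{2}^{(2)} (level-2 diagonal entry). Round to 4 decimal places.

7.0562

T_{0}^{(0)} (trapezoid, 1 panel, h=2.9000): 7.020340
T_{1}^{(0)} (trapezoid, 2 panels, h=1.4500): 7.047100
T_{2}^{(0)} (trapezoid, 4 panels, h=0.7250): 7.053885
T_{1}^{(1)} = 7.047100 + (7.047100 − 7.020340)/3 = 7.056020
T_{2}^{(1)} = 7.053885 + (7.053885 − 7.047100)/3 = 7.056147
T_{2}^{(2)} = 7.056147 + (7.056147 − 7.056020)/15 = 7.056155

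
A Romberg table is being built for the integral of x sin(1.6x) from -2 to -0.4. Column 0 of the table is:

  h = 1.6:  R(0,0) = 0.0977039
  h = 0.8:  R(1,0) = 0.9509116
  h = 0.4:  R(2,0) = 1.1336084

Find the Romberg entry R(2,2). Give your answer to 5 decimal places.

Richardson extrapolation on the trapezoidal column (denominator 4−1=3):
R(1,1) = (4·0.9509116 − 0.0977039) / 3 = 1.2353142
R(2,1) = 1.1336084 + (1.1336084 − 0.9509116)/3 = 1.1945073
R(2,2) = (16·1.1945073 − 1.2353142) / 15 = 1.1917868
(Column j=1 coincides with Simpson's rule on the same nodes.)

1.19179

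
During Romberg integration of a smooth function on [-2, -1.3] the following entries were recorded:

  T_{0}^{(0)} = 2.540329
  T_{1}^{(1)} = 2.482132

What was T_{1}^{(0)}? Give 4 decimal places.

2.4967

From T_{1}^{(1)} = (4·T_{1}^{(0)} − T_{0}^{(0)})/3, solve for T_{1}^{(0)}:
4·T_{1}^{(0)} = 3·2.482132 + 2.540329 = 9.986725
T_{1}^{(0)} = 2.496681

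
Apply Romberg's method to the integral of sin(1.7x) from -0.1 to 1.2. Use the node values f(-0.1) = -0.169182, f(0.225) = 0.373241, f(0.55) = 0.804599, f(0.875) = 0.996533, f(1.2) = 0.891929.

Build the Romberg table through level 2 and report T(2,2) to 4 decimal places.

T(0,0) (trapezoid, 1 panel, h=1.3000): 0.469786
T(1,0) (trapezoid, 2 panels, h=0.6500): 0.757882
T(2,0) (trapezoid, 4 panels, h=0.3250): 0.824118
T(1,1) = 0.757882 + (0.757882 − 0.469786)/3 = 0.853914
T(2,1) = 0.824118 + (0.824118 − 0.757882)/3 = 0.846197
T(2,2) = 0.846197 + (0.846197 − 0.853914)/15 = 0.845683

0.8457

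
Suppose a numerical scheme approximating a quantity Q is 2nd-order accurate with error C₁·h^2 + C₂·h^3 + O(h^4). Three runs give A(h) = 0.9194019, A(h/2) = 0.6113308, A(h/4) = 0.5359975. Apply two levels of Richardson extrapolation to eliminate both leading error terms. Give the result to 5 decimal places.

First eliminate the h^2 term (factor 2^2 = 4):
  B₁ = (4·0.6113308 − 0.9194019)/3 = 0.5086404
  B₂ = (4·0.5359975 − 0.6113308)/3 = 0.5108864
Then eliminate the h^3 term (factor 2^3 = 8):
  (8·0.5108864 − 0.5086404)/7 = 0.5112073

0.51121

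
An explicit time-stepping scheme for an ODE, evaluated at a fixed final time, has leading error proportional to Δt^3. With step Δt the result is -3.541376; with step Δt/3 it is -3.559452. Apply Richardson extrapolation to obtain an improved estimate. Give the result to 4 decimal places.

Extrapolated value = (27·A(Δt/3) − A(Δt)) / (27 − 1)
= (27·(-3.559452) − (-3.541376)) / 26
= -92.563828 / 26 = -3.560147

-3.5601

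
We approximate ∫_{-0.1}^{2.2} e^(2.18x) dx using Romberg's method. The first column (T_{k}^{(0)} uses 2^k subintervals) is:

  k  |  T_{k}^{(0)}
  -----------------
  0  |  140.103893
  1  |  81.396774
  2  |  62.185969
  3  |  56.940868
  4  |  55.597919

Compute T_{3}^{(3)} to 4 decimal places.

Richardson extrapolation on the trapezoidal column (denominator 4−1=3):
T_{1}^{(1)} = 81.396774 + (81.396774 − 140.103893)/3 = 61.827734
T_{2}^{(1)} = (4·62.185969 − 81.396774) / 3 = 55.782367
T_{3}^{(1)} = 56.940868 + (56.940868 − 62.185969)/3 = 55.192501
T_{2}^{(2)} = (16·55.782367 − 61.827734) / 15 = 55.379343
T_{3}^{(2)} = (16·55.192501 − 55.782367) / 15 = 55.153177
T_{3}^{(3)} = (64·55.153177 − 55.379343) / 63 = 55.149587

55.1496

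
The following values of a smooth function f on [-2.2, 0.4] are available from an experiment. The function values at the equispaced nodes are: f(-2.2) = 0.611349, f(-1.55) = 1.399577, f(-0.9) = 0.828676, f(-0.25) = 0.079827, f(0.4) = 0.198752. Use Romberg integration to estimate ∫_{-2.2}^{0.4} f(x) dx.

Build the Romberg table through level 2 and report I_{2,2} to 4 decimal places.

I_{0,0} (trapezoid, 1 panel, h=2.6000): 1.053131
I_{1,0} (trapezoid, 2 panels, h=1.3000): 1.603844
I_{2,0} (trapezoid, 4 panels, h=0.6500): 1.763535
I_{1,1} = 1.603844 + (1.603844 − 1.053131)/3 = 1.787415
I_{2,1} = 1.763535 + (1.763535 − 1.603844)/3 = 1.816765
I_{2,2} = 1.816765 + (1.816765 − 1.787415)/15 = 1.818722

1.8187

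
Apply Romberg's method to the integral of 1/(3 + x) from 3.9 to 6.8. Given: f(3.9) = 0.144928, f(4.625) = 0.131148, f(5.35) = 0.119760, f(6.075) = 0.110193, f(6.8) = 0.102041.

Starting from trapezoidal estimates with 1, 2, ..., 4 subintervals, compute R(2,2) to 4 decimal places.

0.3509

R(0,0) (trapezoid, 1 panel, h=2.9000): 0.358105
R(1,0) (trapezoid, 2 panels, h=1.4500): 0.352705
R(2,0) (trapezoid, 4 panels, h=0.7250): 0.351324
R(1,1) = 0.352705 + (0.352705 − 0.358105)/3 = 0.350905
R(2,1) = 0.351324 + (0.351324 − 0.352705)/3 = 0.350864
R(2,2) = 0.350864 + (0.350864 − 0.350905)/15 = 0.350861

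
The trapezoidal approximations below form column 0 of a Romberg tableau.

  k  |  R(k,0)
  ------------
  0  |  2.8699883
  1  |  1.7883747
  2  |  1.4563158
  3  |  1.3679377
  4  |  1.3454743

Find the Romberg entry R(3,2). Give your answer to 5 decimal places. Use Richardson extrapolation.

R(2,1) = (4·1.4563158 − 1.7883747) / 3 = 1.3456295
R(3,1) = 1.3679377 + (1.3679377 − 1.4563158)/3 = 1.3384783
R(3,2) = 1.3384783 + (1.3384783 − 1.3456295)/15 = 1.3380016

1.33800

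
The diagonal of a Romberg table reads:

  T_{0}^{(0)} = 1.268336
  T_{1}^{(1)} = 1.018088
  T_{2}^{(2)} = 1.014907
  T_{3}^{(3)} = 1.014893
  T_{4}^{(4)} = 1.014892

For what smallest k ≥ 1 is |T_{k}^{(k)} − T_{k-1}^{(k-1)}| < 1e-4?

|T_{1}^{(1)} − T_{0}^{(0)}| = 0.250248 ≥ 1e-4
|T_{2}^{(2)} − T_{1}^{(1)}| = 0.003181 ≥ 1e-4
|T_{3}^{(3)} − T_{2}^{(2)}| = 0.000014 < 1e-4

k = 3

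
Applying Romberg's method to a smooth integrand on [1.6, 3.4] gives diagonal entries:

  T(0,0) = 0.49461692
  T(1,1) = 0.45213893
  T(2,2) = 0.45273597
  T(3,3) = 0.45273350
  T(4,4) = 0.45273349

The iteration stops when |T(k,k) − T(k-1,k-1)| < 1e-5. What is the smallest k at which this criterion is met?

k = 3

|T(1,1) − T(0,0)| = 0.04247799 ≥ 1e-5
|T(2,2) − T(1,1)| = 0.00059704 ≥ 1e-5
|T(3,3) − T(2,2)| = 0.00000247 < 1e-5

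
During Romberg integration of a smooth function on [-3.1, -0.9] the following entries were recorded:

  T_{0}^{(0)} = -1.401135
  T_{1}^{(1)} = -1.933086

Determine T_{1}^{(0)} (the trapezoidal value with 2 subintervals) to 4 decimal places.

-1.8001

From T_{1}^{(1)} = (4·T_{1}^{(0)} − T_{0}^{(0)})/3, solve for T_{1}^{(0)}:
4·T_{1}^{(0)} = 3·(-1.933086) + (-1.401135) = -7.200393
T_{1}^{(0)} = -1.800098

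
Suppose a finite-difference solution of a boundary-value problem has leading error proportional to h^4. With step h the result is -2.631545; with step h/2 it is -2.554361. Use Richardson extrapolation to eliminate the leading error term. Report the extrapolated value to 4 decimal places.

-2.5492

The leading error scales as h^4; refining by a factor of 2 reduces it by 2^4 = 16.
Extrapolated value = (16·A(h/2) − A(h)) / (16 − 1)
= (16·(-2.554361) − (-2.631545)) / 15
= -38.238231 / 15 = -2.549215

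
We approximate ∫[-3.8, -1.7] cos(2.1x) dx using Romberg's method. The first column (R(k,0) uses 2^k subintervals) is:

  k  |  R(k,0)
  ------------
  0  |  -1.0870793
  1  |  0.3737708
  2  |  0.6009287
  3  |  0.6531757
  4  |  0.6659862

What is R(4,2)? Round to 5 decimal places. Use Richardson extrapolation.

R(3,1) = (4·0.6531757 − 0.6009287) / 3 = 0.6705914
R(4,1) = 0.6659862 + (0.6659862 − 0.6531757)/3 = 0.6702564
R(4,2) = 0.6702564 + (0.6702564 − 0.6705914)/15 = 0.6702341

0.67023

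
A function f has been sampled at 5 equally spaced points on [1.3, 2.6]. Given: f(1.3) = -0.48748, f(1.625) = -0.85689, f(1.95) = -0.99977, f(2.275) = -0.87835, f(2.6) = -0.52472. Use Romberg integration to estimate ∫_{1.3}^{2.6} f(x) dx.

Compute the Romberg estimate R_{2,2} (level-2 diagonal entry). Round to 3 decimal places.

R_{0,0} (trapezoid, 1 panel, h=1.3000): -0.65793
R_{1,0} (trapezoid, 2 panels, h=0.6500): -0.97882
R_{2,0} (trapezoid, 4 panels, h=0.3250): -1.05336
R_{1,1} = -0.97882 + (-0.97882 − (-0.65793))/3 = -1.08578
R_{2,1} = -1.05336 + (-1.05336 − (-0.97882))/3 = -1.07821
R_{2,2} = -1.07821 + (-1.07821 − (-1.08578))/15 = -1.07771

-1.078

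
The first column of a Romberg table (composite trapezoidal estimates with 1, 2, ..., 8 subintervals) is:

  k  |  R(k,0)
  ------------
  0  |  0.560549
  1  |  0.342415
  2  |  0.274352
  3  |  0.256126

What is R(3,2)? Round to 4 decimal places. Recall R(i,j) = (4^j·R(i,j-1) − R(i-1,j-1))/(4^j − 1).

0.2499

Richardson extrapolation on the trapezoidal column (denominator 4−1=3):
R(2,1) = (4·0.274352 − 0.342415) / 3 = 0.251664
R(3,1) = (4·0.256126 − 0.274352) / 3 = 0.250051
R(3,2) = 0.250051 + (0.250051 − 0.251664)/15 = 0.249943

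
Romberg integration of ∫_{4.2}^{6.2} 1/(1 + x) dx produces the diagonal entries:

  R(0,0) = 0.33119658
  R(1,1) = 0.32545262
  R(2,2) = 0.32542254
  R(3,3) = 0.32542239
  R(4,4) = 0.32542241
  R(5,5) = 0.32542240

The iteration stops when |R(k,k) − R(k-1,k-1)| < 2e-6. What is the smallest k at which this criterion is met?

k = 3

|R(1,1) − R(0,0)| = 0.00574396 ≥ 2e-6
|R(2,2) − R(1,1)| = 0.00003008 ≥ 2e-6
|R(3,3) − R(2,2)| = 0.00000015 < 2e-6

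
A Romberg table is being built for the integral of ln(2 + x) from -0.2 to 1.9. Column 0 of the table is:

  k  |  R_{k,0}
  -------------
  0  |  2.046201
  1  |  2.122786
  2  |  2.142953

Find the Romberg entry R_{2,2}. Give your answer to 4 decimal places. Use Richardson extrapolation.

2.1498

Richardson extrapolation on the trapezoidal column (denominator 4−1=3):
R_{1,1} = 2.122786 + (2.122786 − 2.046201)/3 = 2.148314
R_{2,1} = (4·2.142953 − 2.122786) / 3 = 2.149675
R_{2,2} = (16·2.149675 − 2.148314) / 15 = 2.149766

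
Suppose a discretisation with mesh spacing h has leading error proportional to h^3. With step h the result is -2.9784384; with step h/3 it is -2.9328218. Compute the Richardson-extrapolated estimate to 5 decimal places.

The leading error scales as h^3; refining by a factor of 3 reduces it by 3^3 = 27.
Extrapolated value = (27·A(h/3) − A(h)) / (27 − 1)
= (27·(-2.9328218) − (-2.9784384)) / 26
= -76.2077502 / 26 = -2.9310673

-2.93107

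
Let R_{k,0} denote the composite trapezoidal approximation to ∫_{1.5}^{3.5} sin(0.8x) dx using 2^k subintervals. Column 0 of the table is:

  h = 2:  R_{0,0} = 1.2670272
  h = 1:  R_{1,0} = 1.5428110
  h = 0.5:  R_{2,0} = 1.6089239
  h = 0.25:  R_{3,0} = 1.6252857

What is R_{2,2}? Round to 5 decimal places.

R_{1,1} = (4·1.5428110 − 1.2670272) / 3 = 1.6347389
R_{2,1} = 1.6089239 + (1.6089239 − 1.5428110)/3 = 1.6309615
R_{2,2} = 1.6309615 + (1.6309615 − 1.6347389)/15 = 1.6307097

1.63071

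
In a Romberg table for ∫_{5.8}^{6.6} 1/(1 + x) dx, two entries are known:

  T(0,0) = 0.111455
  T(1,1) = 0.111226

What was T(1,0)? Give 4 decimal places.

From T(1,1) = (4·T(1,0) − T(0,0))/3, solve for T(1,0):
4·T(1,0) = 3·0.111226 + 0.111455 = 0.445133
T(1,0) = 0.111283

0.1113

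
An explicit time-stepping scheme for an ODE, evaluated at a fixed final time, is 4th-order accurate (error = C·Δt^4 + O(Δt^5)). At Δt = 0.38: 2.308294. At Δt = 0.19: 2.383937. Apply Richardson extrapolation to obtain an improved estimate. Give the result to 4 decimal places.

2.3890

The leading error scales as Δt^4; refining by a factor of 2 reduces it by 2^4 = 16.
Extrapolated value = (16·A(Δt/2) − A(Δt)) / (16 − 1)
= (16·2.383937 − 2.308294) / 15
= 35.834698 / 15 = 2.388980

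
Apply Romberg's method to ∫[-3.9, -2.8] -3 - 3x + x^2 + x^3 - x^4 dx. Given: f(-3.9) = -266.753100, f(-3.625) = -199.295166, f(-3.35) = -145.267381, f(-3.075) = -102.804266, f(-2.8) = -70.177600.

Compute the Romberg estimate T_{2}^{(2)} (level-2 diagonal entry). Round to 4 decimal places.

-168.2866

T_{0}^{(0)} (trapezoid, 1 panel, h=1.1000): -185.311885
T_{1}^{(0)} (trapezoid, 2 panels, h=0.5500): -172.553002
T_{2}^{(0)} (trapezoid, 4 panels, h=0.2750): -169.353845
T_{1}^{(1)} = -172.553002 + (-172.553002 − (-185.311885))/3 = -168.300041
T_{2}^{(1)} = -169.353845 + (-169.353845 − (-172.553002))/3 = -168.287459
T_{2}^{(2)} = -168.287459 + (-168.287459 − (-168.300041))/15 = -168.286620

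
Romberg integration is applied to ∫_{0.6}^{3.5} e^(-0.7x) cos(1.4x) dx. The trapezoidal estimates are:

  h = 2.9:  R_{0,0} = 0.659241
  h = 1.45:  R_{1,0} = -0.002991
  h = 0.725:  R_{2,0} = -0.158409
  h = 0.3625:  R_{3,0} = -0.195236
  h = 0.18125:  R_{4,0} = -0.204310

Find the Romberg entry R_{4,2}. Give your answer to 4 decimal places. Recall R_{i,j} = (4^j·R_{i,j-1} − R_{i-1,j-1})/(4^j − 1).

-0.2073

Richardson extrapolation on the trapezoidal column (denominator 4−1=3):
R_{3,1} = -0.195236 + (-0.195236 − (-0.158409))/3 = -0.207512
R_{4,1} = -0.204310 + (-0.204310 − (-0.195236))/3 = -0.207335
R_{4,2} = -0.207335 + (-0.207335 − (-0.207512))/15 = -0.207323
(Column j=1 coincides with Simpson's rule on the same nodes.)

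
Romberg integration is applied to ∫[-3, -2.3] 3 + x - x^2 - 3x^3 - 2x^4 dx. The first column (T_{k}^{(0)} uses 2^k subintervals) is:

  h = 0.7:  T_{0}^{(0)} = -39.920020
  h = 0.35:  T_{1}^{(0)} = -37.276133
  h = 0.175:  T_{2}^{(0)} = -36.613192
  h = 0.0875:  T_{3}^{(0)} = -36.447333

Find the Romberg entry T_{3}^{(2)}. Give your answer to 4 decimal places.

-36.3920

T_{2}^{(1)} = -36.613192 + (-36.613192 − (-37.276133))/3 = -36.392212
T_{3}^{(1)} = -36.447333 + (-36.447333 − (-36.613192))/3 = -36.392047
T_{3}^{(2)} = (16·(-36.392047) − (-36.392212)) / 15 = -36.392036
(Column j=1 coincides with Simpson's rule on the same nodes.)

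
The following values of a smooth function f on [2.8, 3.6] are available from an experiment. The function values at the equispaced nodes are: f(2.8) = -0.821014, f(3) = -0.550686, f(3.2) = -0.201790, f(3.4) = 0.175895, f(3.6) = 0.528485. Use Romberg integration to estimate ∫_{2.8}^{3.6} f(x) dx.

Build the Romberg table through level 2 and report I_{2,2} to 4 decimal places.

I_{0,0} (trapezoid, 1 panel, h=0.8000): -0.117012
I_{1,0} (trapezoid, 2 panels, h=0.4000): -0.139222
I_{2,0} (trapezoid, 4 panels, h=0.2000): -0.144569
I_{1,1} = -0.139222 + (-0.139222 − (-0.117012))/3 = -0.146625
I_{2,1} = -0.144569 + (-0.144569 − (-0.139222))/3 = -0.146351
I_{2,2} = -0.146351 + (-0.146351 − (-0.146625))/15 = -0.146333

-0.1463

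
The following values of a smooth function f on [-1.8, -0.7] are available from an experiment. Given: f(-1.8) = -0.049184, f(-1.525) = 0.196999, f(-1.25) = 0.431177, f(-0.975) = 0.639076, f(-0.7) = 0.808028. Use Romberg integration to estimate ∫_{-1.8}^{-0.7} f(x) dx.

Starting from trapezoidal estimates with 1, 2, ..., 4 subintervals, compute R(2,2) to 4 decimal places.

0.4552

R(0,0) (trapezoid, 1 panel, h=1.1000): 0.417364
R(1,0) (trapezoid, 2 panels, h=0.5500): 0.445829
R(2,0) (trapezoid, 4 panels, h=0.2750): 0.452835
R(1,1) = 0.445829 + (0.445829 − 0.417364)/3 = 0.455317
R(2,1) = 0.452835 + (0.452835 − 0.445829)/3 = 0.455170
R(2,2) = 0.455170 + (0.455170 − 0.455317)/15 = 0.455160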